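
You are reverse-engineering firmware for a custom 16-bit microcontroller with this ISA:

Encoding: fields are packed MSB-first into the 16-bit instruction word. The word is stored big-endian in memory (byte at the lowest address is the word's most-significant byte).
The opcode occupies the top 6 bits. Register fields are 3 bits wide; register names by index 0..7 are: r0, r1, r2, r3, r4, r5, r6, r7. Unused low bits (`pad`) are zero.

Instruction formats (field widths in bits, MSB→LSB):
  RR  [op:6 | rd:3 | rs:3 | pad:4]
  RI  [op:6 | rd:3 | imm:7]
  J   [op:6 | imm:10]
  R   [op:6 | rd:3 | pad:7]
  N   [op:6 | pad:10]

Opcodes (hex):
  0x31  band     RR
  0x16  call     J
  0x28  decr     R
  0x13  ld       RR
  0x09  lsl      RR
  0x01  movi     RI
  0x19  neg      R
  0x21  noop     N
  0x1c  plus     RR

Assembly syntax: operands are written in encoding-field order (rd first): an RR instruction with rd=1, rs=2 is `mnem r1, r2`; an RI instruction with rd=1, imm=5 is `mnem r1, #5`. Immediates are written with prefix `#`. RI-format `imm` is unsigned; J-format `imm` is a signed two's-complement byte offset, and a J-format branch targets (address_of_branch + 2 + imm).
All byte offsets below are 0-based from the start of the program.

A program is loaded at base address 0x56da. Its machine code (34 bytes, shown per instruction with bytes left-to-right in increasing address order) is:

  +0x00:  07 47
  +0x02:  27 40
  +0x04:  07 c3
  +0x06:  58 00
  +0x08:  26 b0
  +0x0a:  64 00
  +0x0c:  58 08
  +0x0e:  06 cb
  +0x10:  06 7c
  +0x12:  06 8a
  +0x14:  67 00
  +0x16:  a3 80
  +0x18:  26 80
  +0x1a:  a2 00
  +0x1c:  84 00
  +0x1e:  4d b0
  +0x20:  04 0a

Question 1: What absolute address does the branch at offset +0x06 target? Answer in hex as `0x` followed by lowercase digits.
off 0x06: read 58 00 as big → 0x5800
  top 6b → 0x16 → call [J]
  imm: (w>>0)&0x3ff=0x0 → #0
  target = base 0x56da + off 0x06 + 2 + imm 0 = 0x56e2

0x56e2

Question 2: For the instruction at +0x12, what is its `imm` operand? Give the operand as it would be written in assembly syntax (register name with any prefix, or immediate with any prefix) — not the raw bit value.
+0x12: 06 8a ⇒ word 0x068a (big)
  top 6b → 0x1 → movi [RI]
  rd: (w>>7)&0x7=0x5 → r5
  imm: (w>>0)&0x7f=0xa → #10

#10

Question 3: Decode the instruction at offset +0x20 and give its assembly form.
movi r0, #10

+0x20: 04 0a ⇒ word 0x040a (big)
  op=0x040a>>10=0x1 ⇒ movi (RI)
  rd@[9:7]=0x0 ⇒ r0
  imm@[6:0]=0xa ⇒ #10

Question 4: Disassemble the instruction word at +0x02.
off 0x02: read 27 40 as big → 0x2740
  op=0x2740>>10=0x9 ⇒ lsl (RR)
  rd@[9:7]=0x6 ⇒ r6
  rs@[6:4]=0x4 ⇒ r4

lsl r6, r4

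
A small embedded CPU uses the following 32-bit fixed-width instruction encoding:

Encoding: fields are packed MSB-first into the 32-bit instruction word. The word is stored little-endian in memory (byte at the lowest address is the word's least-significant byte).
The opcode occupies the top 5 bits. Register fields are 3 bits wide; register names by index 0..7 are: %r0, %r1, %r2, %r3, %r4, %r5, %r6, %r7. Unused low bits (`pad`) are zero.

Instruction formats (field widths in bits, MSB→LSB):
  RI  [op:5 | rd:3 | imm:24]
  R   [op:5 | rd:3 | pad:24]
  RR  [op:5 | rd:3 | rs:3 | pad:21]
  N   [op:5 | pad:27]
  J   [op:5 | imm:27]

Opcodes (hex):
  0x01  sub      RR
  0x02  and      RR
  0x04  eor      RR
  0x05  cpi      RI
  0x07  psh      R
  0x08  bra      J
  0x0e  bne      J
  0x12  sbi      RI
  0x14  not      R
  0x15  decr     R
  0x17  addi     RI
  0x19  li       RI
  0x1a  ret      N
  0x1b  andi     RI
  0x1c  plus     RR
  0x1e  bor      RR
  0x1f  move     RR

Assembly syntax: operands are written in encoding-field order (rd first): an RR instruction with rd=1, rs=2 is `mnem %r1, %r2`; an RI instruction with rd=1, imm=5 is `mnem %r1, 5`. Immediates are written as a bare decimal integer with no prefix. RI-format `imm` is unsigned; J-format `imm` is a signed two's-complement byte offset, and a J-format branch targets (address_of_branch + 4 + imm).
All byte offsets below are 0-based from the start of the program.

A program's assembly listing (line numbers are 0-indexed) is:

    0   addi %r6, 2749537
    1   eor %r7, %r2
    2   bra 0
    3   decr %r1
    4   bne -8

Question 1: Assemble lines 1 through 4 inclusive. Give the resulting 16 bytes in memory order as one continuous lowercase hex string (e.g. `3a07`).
0000402700000040000000a9f8ffff77

1. eor fields op=0x4:5|rd=7:3|rs=2:3|pad=0:21 → word 27400000h → 00 00 40 27
2. bra fields op=0x8:5|imm=0:27 → word 40000000h → 00 00 00 40
3. decr fields op=0x15:5|rd=1:3|pad=0:24 → word a9000000h → 00 00 00 a9
4. bne fields op=0xe:5|imm=-8:27 → word 77fffff8h → f8 ff ff 77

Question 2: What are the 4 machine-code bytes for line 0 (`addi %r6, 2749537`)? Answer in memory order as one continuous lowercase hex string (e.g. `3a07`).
0. addi fields op=0x17:5|rd=6:3|imm=2749537:24 → word be29f461h → 61 f4 29 be

61f429be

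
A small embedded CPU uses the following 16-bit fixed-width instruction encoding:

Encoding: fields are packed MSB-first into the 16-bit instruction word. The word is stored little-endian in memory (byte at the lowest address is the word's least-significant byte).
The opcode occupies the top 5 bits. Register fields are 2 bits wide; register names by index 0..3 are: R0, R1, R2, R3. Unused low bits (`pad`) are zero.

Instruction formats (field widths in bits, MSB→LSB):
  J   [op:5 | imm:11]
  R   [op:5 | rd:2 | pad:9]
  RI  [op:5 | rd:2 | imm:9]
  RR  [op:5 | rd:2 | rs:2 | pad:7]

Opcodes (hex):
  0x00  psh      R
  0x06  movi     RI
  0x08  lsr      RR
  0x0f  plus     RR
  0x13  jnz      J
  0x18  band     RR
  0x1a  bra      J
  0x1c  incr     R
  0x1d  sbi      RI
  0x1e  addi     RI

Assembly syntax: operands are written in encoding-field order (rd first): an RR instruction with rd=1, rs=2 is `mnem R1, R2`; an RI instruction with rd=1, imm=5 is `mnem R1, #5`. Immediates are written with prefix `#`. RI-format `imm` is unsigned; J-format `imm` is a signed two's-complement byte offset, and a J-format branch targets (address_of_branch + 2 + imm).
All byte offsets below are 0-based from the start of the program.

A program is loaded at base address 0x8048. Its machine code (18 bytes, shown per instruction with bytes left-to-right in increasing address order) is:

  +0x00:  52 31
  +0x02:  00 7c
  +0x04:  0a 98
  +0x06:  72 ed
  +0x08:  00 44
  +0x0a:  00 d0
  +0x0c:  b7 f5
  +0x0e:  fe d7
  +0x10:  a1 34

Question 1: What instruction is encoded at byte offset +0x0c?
[0c] b7 f5 → 0xf5b7
  op=0xf5b7>>11=0x1e ⇒ addi (RI)
  rd: (w>>9)&0x3=0x2 → R2
  imm: (w>>0)&0x1ff=0x1b7 → #439

addi R2, #439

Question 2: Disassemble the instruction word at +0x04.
off 0x04: read 0a 98 as little → 0x980a
  opcode bits[15:11]=0x13: jnz/J
  imm: (w>>0)&0x7ff=0xa → #10

jnz #10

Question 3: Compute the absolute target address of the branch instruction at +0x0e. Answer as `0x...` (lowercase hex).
+0x0e: fe d7 ⇒ word 0xd7fe (little)
  opcode bits[15:11]=0x1a: bra/J
  imm@[10:0]=0x7fe (s11→-2) ⇒ #-2
  target = base 0x8048 + off 0x0e + 2 + imm -2 = 0x8056

0x8056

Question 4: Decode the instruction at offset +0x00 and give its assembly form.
movi R0, #338

[00] 52 31 → 0x3152
  opcode bits[15:11]=0x6: movi/RI
  rd@[10:9]=0x0 ⇒ R0
  imm@[8:0]=0x152 ⇒ #338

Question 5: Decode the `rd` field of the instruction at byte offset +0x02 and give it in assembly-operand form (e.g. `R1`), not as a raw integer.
+0x02: 00 7c ⇒ word 0x7c00 (little)
  opcode bits[15:11]=0xf: plus/RR
  rd@[10:9]=0x2 ⇒ R2
  rs@[8:7]=0x0 ⇒ R0

R2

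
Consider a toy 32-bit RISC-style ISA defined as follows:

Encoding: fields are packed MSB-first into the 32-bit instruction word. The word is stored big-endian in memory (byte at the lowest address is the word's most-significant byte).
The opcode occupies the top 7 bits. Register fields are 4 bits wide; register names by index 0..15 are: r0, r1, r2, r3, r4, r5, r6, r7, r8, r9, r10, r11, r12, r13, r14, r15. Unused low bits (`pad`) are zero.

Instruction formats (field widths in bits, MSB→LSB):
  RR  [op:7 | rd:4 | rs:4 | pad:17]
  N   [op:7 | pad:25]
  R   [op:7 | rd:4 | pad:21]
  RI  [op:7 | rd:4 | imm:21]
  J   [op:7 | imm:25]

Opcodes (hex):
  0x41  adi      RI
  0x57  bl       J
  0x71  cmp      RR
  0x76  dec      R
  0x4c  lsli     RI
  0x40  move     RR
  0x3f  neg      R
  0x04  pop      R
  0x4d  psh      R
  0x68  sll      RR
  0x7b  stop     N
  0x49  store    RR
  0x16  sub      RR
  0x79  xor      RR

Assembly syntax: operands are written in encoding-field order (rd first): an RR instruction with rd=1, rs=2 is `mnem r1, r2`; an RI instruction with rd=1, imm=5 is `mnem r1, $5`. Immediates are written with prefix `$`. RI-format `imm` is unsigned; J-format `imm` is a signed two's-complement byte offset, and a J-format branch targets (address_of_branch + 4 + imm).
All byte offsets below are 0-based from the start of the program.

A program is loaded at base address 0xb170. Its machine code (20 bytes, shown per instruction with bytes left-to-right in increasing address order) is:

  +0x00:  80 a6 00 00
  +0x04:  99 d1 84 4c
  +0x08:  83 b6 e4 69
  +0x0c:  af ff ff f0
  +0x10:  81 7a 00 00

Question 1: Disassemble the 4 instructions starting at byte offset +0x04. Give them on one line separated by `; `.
+0x04: 99 d1 84 4c ⇒ word 0x99d1844c (big)
  opcode bits[31:25]=0x4c: lsli/RI
  rd@[24:21]=0xe ⇒ r14
  imm@[20:0]=0x11844c ⇒ $1147980
+0x08: 83 b6 e4 69 ⇒ word 0x83b6e469 (big)
  opcode bits[31:25]=0x41: adi/RI
  rd@[24:21]=0xd ⇒ r13
  imm@[20:0]=0x16e469 ⇒ $1500265
+0x0c: af ff ff f0 ⇒ word 0xaffffff0 (big)
  opcode bits[31:25]=0x57: bl/J
  imm@[24:0]=0x1fffff0 (s25→-16) ⇒ $-16
+0x10: 81 7a 00 00 ⇒ word 0x817a0000 (big)
  opcode bits[31:25]=0x40: move/RR
  rd@[24:21]=0xb ⇒ r11
  rs@[20:17]=0xd ⇒ r13

lsli r14, $1147980; adi r13, $1500265; bl $-16; move r11, r13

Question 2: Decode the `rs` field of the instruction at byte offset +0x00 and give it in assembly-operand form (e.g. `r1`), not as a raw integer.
r3

@+00  big-endian(80 a6 00 00) = 0x80a60000
  op=0x80a60000>>25=0x40 ⇒ move (RR)
  rd: (w>>21)&0xf=0x5 → r5
  rs: (w>>17)&0xf=0x3 → r3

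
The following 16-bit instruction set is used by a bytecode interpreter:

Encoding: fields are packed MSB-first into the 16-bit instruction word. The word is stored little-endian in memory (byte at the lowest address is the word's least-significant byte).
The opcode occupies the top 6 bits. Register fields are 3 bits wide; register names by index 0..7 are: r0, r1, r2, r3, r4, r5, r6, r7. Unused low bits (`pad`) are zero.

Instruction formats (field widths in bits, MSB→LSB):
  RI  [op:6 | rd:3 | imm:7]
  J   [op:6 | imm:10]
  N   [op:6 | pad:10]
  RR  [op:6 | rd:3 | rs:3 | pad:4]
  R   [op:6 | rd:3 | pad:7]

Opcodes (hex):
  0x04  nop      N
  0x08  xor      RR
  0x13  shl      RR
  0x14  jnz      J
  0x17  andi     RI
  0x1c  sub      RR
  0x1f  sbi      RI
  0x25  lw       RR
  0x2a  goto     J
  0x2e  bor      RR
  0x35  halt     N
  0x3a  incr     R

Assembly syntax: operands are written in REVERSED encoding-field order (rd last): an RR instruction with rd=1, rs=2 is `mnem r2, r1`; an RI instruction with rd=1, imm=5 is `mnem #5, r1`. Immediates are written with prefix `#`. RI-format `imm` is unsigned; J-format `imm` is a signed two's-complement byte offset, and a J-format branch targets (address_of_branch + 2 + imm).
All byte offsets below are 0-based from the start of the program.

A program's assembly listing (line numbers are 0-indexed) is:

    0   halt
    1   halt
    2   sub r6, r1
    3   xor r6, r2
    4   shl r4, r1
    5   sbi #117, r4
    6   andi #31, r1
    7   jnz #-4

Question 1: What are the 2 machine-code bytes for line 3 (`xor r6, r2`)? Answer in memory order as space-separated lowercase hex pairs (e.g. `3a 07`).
L3: xor op=0x8:6|rd=2:3|rs=6:3|pad=0:4 ⇒ 0x2160 ⇒ little 60 21

60 21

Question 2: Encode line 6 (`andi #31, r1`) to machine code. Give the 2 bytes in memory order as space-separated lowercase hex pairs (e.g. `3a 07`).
9f 5c

line 6 (andi): pack op=0x17:6|rd=1:3|imm=31:7 = 0x5c9f; little→ 9f 5c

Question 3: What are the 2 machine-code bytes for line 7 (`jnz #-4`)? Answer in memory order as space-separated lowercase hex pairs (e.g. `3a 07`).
fc 53

L7: jnz op=0x14:6|imm=-4:10 ⇒ 0x53fc ⇒ little fc 53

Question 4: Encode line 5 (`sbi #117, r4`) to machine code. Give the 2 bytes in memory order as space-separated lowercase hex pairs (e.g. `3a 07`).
5. sbi fields op=0x1f:6|rd=4:3|imm=117:7 → word 7e75h → 75 7e

75 7e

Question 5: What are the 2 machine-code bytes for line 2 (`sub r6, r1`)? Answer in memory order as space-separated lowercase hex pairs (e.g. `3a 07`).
2. sub fields op=0x1c:6|rd=1:3|rs=6:3|pad=0:4 → word 70e0h → e0 70

e0 70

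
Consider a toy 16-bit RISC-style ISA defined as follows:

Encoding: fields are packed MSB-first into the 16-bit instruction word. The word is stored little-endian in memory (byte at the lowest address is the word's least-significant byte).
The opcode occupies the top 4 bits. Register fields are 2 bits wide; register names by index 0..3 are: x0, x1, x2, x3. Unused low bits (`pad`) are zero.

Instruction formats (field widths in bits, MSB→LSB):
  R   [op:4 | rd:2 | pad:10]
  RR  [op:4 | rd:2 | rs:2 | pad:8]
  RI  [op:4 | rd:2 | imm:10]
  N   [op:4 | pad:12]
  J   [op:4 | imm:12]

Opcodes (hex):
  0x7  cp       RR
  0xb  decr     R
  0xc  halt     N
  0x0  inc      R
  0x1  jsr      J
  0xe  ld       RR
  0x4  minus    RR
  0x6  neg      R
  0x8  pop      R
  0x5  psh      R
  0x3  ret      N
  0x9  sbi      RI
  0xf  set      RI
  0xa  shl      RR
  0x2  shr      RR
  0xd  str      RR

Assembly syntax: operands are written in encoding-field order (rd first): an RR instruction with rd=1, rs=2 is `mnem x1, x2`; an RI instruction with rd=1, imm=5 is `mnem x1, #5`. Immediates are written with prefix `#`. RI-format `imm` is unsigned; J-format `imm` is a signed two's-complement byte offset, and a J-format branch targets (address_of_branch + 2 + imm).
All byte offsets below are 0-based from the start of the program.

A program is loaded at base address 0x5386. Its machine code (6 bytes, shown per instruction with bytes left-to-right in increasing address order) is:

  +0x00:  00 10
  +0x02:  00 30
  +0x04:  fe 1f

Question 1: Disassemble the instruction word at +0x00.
jsr #0

off 0x00: read 00 10 as little → 0x1000
  opcode bits[15:12]=0x1: jsr/J
  [11:0] imm=0 = #0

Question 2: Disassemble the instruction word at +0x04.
jsr #-2

off 0x04: read fe 1f as little → 0x1ffe
  top 4b → 0x1 → jsr [J]
  imm: (w>>0)&0xfff=0xffe (s12→-2) → #-2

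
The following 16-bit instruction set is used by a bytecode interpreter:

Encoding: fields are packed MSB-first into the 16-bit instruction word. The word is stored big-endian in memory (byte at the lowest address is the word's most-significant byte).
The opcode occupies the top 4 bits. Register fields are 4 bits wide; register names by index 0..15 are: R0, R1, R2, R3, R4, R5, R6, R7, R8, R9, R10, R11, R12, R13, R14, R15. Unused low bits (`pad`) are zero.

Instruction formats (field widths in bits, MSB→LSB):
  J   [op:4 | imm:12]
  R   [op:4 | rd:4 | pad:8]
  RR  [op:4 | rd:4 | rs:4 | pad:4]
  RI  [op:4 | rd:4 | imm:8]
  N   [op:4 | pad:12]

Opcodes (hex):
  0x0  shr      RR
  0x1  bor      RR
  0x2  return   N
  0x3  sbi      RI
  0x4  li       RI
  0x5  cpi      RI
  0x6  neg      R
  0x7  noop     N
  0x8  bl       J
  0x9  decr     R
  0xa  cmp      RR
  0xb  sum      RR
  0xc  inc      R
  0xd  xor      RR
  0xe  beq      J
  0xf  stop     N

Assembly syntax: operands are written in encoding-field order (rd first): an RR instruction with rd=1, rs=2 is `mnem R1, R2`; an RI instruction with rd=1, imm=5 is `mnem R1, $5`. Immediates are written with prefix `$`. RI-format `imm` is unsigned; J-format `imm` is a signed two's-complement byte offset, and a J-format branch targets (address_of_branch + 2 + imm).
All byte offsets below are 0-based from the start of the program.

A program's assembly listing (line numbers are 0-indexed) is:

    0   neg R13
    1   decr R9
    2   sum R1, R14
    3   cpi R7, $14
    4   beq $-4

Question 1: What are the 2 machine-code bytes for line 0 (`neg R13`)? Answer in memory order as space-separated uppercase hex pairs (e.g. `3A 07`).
0. neg fields op=0x6:4|rd=13:4|pad=0:8 → word 6d00h → 6d 00

6D 00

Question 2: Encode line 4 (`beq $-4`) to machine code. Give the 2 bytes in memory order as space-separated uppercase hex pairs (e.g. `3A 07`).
4. beq fields op=0xe:4|imm=-4:12 → word effch → ef fc

EF FC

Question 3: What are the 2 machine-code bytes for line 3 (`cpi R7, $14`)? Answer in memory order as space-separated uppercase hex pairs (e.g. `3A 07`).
57 0E

line 3 (cpi): pack op=0x5:4|rd=7:4|imm=14:8 = 0x570e; big→ 57 0e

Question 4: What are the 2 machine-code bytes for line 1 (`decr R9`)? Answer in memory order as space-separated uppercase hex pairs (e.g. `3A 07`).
L1: decr op=0x9:4|rd=9:4|pad=0:8 ⇒ 0x9900 ⇒ big 99 00

99 00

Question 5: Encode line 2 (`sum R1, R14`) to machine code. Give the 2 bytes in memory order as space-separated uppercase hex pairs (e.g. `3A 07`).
B1 E0

2. sum fields op=0xb:4|rd=1:4|rs=14:4|pad=0:4 → word b1e0h → b1 e0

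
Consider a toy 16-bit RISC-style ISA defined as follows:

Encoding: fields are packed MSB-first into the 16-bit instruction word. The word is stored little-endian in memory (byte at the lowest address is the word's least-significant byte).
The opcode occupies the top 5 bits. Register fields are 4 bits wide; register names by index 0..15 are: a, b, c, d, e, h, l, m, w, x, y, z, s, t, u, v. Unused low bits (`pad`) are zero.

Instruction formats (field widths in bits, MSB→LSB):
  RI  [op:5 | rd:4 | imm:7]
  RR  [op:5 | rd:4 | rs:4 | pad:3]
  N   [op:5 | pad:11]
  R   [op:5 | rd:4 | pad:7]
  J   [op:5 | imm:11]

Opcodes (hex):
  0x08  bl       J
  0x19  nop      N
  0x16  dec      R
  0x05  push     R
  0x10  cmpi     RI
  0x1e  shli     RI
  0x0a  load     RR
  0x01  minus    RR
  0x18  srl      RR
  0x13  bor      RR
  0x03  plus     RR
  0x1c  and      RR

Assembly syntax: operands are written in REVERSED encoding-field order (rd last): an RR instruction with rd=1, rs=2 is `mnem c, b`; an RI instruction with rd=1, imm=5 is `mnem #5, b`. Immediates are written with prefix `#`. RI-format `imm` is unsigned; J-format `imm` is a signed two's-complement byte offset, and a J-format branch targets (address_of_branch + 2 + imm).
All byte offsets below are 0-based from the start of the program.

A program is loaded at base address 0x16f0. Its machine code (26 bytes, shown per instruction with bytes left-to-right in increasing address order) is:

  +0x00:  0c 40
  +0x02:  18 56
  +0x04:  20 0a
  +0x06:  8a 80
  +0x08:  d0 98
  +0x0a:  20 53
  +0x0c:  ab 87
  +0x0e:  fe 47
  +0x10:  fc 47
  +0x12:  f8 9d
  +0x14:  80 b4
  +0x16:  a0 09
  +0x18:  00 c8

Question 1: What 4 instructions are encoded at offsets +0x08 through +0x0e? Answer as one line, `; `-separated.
bor y, b; load e, l; cmpi #43, v; bl #-2

[08] d0 98 → 0x98d0
  top 5b → 0x13 → bor [RR]
  rd: (w>>7)&0xf=0x1 → b
  rs: (w>>3)&0xf=0xa → y
[0a] 20 53 → 0x5320
  top 5b → 0xa → load [RR]
  rd: (w>>7)&0xf=0x6 → l
  rs: (w>>3)&0xf=0x4 → e
[0c] ab 87 → 0x87ab
  top 5b → 0x10 → cmpi [RI]
  rd: (w>>7)&0xf=0xf → v
  imm: (w>>0)&0x7f=0x2b → #43
[0e] fe 47 → 0x47fe
  top 5b → 0x8 → bl [J]
  imm: (w>>0)&0x7ff=0x7fe (s11→-2) → #-2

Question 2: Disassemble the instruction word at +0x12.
@+12  little-endian(f8 9d) = 0x9df8
  opcode bits[15:11]=0x13: bor/RR
  rd@[10:7]=0xb ⇒ z
  rs@[6:3]=0xf ⇒ v

bor v, z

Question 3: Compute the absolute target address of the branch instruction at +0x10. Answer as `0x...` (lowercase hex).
[10] fc 47 → 0x47fc
  top 5b → 0x8 → bl [J]
  imm: (w>>0)&0x7ff=0x7fc (s11→-4) → #-4
  target = base 0x16f0 + off 0x10 + 2 + imm -4 = 0x16fe

0x16fe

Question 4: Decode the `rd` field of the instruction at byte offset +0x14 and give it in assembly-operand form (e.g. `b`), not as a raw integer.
@+14  little-endian(80 b4) = 0xb480
  op=0xb480>>11=0x16 ⇒ dec (R)
  rd@[10:7]=0x9 ⇒ x

x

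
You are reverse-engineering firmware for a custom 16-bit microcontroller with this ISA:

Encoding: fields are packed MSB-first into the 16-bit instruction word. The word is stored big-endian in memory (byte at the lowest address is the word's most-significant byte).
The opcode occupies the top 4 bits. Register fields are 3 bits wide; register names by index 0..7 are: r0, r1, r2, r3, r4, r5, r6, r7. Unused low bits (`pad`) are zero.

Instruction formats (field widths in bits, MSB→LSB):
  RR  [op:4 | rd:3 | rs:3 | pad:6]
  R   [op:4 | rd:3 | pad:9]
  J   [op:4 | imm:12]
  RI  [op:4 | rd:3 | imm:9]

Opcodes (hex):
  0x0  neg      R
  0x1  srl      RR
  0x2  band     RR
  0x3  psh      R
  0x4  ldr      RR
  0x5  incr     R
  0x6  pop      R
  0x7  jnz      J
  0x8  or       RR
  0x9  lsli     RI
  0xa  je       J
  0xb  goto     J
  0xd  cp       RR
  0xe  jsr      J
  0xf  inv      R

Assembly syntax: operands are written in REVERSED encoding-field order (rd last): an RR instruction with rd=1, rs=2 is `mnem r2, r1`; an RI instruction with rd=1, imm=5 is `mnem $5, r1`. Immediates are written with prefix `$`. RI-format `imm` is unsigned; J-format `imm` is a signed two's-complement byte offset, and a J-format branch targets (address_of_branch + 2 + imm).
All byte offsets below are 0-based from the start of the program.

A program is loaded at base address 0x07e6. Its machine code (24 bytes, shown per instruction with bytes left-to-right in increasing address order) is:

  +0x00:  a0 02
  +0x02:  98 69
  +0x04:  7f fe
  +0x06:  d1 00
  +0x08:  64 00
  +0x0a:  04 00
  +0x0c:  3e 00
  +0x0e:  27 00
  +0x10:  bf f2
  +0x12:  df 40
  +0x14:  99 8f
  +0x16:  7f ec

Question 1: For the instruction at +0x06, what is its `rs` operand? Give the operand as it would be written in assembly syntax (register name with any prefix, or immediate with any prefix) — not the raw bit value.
+0x06: d1 00 ⇒ word 0xd100 (big)
  opcode bits[15:12]=0xd: cp/RR
  rd: (w>>9)&0x7=0x0 → r0
  rs: (w>>6)&0x7=0x4 → r4

r4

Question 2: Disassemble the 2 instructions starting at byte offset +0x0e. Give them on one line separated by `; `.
band r4, r3; goto $-14

@+0e  big-endian(27 00) = 0x2700
  op=0x2700>>12=0x2 ⇒ band (RR)
  rd@[11:9]=0x3 ⇒ r3
  rs@[8:6]=0x4 ⇒ r4
@+10  big-endian(bf f2) = 0xbff2
  op=0xbff2>>12=0xb ⇒ goto (J)
  imm@[11:0]=0xff2 (s12→-14) ⇒ $-14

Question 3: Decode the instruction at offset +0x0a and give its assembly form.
neg r2

+0x0a: 04 00 ⇒ word 0x0400 (big)
  opcode bits[15:12]=0x0: neg/R
  [11:9] rd=2 = r2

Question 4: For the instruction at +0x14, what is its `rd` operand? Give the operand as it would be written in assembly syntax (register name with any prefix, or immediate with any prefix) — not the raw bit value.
[14] 99 8f → 0x998f
  op=0x998f>>12=0x9 ⇒ lsli (RI)
  rd: (w>>9)&0x7=0x4 → r4
  imm: (w>>0)&0x1ff=0x18f → $399

r4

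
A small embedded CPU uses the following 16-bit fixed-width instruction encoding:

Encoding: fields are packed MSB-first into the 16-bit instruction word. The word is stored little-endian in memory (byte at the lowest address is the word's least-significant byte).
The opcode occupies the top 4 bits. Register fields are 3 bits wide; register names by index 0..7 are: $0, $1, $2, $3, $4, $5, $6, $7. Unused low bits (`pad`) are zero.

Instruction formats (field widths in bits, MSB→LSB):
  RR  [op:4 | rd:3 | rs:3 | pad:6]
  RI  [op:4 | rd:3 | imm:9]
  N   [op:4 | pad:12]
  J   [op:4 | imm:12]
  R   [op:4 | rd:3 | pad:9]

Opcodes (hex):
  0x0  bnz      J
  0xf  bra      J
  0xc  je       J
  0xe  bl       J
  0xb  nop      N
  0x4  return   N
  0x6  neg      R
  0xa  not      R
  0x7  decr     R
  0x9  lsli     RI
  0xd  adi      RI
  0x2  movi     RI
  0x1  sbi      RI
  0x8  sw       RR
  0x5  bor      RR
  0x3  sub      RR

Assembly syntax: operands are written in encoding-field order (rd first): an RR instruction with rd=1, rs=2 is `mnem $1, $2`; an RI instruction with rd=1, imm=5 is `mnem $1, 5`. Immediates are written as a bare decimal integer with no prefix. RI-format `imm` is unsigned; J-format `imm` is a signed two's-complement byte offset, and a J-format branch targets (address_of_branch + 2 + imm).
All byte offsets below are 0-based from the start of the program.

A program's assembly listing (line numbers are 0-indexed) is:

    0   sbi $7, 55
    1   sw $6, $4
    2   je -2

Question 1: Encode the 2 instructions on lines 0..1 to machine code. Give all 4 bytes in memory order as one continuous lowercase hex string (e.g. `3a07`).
371e008d

L0: sbi op=0x1:4|rd=7:3|imm=55:9 ⇒ 0x1e37 ⇒ little 37 1e
L1: sw op=0x8:4|rd=6:3|rs=4:3|pad=0:6 ⇒ 0x8d00 ⇒ little 00 8d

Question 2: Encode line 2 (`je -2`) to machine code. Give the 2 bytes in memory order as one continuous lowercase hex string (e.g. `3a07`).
fecf

L2: je op=0xc:4|imm=-2:12 ⇒ 0xcffe ⇒ little fe cf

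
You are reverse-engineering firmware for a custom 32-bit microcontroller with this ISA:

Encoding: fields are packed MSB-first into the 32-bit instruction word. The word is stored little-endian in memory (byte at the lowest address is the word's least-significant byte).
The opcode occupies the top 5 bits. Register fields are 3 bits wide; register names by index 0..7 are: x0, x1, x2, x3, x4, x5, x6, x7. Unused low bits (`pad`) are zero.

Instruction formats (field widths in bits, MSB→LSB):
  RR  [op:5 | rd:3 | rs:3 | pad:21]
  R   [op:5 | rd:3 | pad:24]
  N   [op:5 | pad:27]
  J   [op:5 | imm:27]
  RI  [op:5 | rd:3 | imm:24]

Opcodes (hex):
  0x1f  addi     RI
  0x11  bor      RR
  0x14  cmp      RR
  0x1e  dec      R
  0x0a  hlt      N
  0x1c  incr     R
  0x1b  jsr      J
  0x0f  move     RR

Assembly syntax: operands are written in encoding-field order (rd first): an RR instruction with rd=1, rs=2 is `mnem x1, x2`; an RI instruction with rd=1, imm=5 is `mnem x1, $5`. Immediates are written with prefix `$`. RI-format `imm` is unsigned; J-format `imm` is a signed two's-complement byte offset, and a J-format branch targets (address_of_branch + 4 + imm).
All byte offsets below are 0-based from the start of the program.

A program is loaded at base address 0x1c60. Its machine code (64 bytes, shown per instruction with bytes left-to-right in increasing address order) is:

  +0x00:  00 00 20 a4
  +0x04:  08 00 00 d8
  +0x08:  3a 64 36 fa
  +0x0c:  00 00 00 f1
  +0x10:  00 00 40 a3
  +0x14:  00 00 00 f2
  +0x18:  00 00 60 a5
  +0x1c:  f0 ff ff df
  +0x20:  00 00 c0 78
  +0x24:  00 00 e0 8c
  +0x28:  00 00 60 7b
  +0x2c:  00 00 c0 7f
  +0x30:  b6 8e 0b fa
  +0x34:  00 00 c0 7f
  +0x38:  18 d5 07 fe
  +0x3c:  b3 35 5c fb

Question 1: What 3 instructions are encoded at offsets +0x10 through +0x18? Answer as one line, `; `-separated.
@+10  little-endian(00 00 40 a3) = 0xa3400000
  opcode bits[31:27]=0x14: cmp/RR
  rd: (w>>24)&0x7=0x3 → x3
  rs: (w>>21)&0x7=0x2 → x2
@+14  little-endian(00 00 00 f2) = 0xf2000000
  opcode bits[31:27]=0x1e: dec/R
  rd: (w>>24)&0x7=0x2 → x2
@+18  little-endian(00 00 60 a5) = 0xa5600000
  opcode bits[31:27]=0x14: cmp/RR
  rd: (w>>24)&0x7=0x5 → x5
  rs: (w>>21)&0x7=0x3 → x3

cmp x3, x2; dec x2; cmp x5, x3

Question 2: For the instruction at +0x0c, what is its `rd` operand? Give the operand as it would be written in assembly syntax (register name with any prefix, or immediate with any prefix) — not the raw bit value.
@+0c  little-endian(00 00 00 f1) = 0xf1000000
  opcode bits[31:27]=0x1e: dec/R
  [26:24] rd=1 = x1

x1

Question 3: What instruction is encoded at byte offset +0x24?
@+24  little-endian(00 00 e0 8c) = 0x8ce00000
  op=0x8ce00000>>27=0x11 ⇒ bor (RR)
  [26:24] rd=4 = x4
  [23:21] rs=7 = x7

bor x4, x7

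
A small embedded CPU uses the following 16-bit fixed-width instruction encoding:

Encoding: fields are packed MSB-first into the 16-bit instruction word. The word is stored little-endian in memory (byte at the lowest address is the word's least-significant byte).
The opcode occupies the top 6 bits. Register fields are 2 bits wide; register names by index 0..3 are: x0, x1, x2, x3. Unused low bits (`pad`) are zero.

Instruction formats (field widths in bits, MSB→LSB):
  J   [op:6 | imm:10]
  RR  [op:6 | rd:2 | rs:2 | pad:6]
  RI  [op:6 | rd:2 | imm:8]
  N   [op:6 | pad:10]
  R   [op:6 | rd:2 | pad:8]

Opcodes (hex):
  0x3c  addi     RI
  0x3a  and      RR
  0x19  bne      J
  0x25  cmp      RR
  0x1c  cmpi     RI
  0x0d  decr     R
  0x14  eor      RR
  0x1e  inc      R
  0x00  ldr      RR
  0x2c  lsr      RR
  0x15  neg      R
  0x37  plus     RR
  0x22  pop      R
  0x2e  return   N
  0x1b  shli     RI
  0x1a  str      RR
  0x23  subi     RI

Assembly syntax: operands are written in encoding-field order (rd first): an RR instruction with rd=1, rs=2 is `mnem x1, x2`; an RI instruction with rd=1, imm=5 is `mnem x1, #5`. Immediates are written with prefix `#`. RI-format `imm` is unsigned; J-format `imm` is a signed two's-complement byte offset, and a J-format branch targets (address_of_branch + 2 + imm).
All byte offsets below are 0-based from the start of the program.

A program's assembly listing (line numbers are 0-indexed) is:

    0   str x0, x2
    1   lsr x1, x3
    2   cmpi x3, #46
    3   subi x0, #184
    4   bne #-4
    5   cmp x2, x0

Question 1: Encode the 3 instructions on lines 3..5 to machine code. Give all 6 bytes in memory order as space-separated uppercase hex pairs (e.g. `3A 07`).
line 3 (subi): pack op=0x23:6|rd=0:2|imm=184:8 = 0x8cb8; little→ b8 8c
line 4 (bne): pack op=0x19:6|imm=-4:10 = 0x67fc; little→ fc 67
line 5 (cmp): pack op=0x25:6|rd=2:2|rs=0:2|pad=0:6 = 0x9600; little→ 00 96

B8 8C FC 67 00 96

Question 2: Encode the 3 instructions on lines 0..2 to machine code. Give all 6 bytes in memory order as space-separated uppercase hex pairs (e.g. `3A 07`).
80 68 C0 B1 2E 73

L0: str op=0x1a:6|rd=0:2|rs=2:2|pad=0:6 ⇒ 0x6880 ⇒ little 80 68
L1: lsr op=0x2c:6|rd=1:2|rs=3:2|pad=0:6 ⇒ 0xb1c0 ⇒ little c0 b1
L2: cmpi op=0x1c:6|rd=3:2|imm=46:8 ⇒ 0x732e ⇒ little 2e 73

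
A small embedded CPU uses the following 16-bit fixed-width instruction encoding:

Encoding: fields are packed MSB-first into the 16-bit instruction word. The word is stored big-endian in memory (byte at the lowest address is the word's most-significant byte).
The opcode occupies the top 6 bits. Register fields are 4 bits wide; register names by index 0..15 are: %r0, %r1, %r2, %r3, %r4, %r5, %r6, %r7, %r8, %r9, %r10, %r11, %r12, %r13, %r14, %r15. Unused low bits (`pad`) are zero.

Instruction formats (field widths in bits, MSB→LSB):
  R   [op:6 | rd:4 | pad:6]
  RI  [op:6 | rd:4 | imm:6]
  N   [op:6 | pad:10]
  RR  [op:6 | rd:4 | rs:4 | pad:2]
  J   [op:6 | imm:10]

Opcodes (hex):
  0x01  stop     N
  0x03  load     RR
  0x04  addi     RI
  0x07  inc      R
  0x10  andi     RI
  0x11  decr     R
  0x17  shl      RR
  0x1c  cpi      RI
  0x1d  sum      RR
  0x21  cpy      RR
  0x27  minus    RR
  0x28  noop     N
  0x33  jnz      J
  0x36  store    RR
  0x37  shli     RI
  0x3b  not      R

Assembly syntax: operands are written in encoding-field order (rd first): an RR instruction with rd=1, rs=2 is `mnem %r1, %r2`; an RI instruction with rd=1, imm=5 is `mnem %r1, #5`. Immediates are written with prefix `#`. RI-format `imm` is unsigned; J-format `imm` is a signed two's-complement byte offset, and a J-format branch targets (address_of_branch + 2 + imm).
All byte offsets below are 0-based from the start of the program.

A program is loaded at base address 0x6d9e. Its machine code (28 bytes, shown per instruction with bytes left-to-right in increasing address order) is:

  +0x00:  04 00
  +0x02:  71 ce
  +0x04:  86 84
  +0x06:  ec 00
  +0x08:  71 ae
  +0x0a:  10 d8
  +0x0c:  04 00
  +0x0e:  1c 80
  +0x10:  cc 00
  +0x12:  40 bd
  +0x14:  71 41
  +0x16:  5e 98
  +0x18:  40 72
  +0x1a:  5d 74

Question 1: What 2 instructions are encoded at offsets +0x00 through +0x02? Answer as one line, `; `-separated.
stop; cpi %r7, #14

@+00  big-endian(04 00) = 0x0400
  top 6b → 0x1 → stop [N]
@+02  big-endian(71 ce) = 0x71ce
  top 6b → 0x1c → cpi [RI]
  [9:6] rd=7 = %r7
  [5:0] imm=14 = #14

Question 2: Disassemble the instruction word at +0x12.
andi %r2, #61

+0x12: 40 bd ⇒ word 0x40bd (big)
  opcode bits[15:10]=0x10: andi/RI
  rd: (w>>6)&0xf=0x2 → %r2
  imm: (w>>0)&0x3f=0x3d → #61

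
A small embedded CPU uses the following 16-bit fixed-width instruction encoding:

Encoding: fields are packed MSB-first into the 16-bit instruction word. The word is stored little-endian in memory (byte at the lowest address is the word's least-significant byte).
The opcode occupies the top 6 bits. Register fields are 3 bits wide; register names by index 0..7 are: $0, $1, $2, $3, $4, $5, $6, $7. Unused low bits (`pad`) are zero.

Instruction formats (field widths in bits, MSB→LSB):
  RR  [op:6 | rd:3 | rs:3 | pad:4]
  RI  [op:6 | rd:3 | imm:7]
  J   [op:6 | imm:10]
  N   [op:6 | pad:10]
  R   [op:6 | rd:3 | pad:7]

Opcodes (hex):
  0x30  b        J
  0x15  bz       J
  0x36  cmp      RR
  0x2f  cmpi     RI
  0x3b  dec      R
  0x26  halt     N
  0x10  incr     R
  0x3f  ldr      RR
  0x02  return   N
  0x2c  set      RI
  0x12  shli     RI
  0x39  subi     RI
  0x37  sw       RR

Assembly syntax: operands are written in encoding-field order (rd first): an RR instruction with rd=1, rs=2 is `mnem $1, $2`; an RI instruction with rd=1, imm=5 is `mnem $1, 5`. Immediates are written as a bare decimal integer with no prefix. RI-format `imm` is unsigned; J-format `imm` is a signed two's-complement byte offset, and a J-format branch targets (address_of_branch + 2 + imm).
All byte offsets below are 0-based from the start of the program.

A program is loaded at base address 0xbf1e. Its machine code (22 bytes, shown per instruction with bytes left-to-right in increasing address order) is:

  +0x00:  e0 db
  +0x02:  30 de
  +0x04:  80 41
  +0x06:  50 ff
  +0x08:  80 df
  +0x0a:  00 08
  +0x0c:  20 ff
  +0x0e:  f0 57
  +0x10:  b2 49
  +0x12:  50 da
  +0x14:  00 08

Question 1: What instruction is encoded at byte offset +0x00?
@+00  little-endian(e0 db) = 0xdbe0
  opcode bits[15:10]=0x36: cmp/RR
  rd@[9:7]=0x7 ⇒ $7
  rs@[6:4]=0x6 ⇒ $6

cmp $7, $6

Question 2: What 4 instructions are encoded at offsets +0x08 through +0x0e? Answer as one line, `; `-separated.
off 0x08: read 80 df as little → 0xdf80
  top 6b → 0x37 → sw [RR]
  [9:7] rd=7 = $7
  [6:4] rs=0 = $0
off 0x0a: read 00 08 as little → 0x0800
  top 6b → 0x2 → return [N]
off 0x0c: read 20 ff as little → 0xff20
  top 6b → 0x3f → ldr [RR]
  [9:7] rd=6 = $6
  [6:4] rs=2 = $2
off 0x0e: read f0 57 as little → 0x57f0
  top 6b → 0x15 → bz [J]
  [9:0] imm=1008 (s10→-16) = -16

sw $7, $0; return; ldr $6, $2; bz -16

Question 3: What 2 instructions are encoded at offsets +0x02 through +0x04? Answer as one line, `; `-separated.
[02] 30 de → 0xde30
  opcode bits[15:10]=0x37: sw/RR
  rd: (w>>7)&0x7=0x4 → $4
  rs: (w>>4)&0x7=0x3 → $3
[04] 80 41 → 0x4180
  opcode bits[15:10]=0x10: incr/R
  rd: (w>>7)&0x7=0x3 → $3

sw $4, $3; incr $3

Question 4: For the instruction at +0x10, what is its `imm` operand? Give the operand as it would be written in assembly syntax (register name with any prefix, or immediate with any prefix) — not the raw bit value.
50

off 0x10: read b2 49 as little → 0x49b2
  top 6b → 0x12 → shli [RI]
  [9:7] rd=3 = $3
  [6:0] imm=50 = 50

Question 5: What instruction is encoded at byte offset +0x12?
off 0x12: read 50 da as little → 0xda50
  top 6b → 0x36 → cmp [RR]
  rd@[9:7]=0x4 ⇒ $4
  rs@[6:4]=0x5 ⇒ $5

cmp $4, $5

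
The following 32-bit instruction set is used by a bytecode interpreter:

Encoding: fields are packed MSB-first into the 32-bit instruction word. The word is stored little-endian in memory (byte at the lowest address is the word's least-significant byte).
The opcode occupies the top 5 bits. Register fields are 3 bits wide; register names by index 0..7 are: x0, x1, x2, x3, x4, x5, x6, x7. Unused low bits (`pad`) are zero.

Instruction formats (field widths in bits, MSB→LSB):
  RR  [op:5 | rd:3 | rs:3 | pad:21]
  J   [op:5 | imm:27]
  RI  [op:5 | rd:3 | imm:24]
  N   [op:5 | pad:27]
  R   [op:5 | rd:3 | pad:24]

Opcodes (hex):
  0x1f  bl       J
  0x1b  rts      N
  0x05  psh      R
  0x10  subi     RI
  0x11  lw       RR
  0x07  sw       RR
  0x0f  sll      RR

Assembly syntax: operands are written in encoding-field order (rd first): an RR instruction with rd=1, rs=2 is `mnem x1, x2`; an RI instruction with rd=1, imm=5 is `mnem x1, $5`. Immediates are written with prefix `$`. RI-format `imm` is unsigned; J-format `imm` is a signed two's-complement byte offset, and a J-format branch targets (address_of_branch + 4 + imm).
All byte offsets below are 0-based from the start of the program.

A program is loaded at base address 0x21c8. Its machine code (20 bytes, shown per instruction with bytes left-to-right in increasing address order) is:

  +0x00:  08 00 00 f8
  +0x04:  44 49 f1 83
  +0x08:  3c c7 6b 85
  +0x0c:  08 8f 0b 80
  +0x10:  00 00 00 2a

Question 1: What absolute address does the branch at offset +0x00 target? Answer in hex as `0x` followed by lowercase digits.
off 0x00: read 08 00 00 f8 as little → 0xf8000008
  op=0xf8000008>>27=0x1f ⇒ bl (J)
  imm@[26:0]=0x8 ⇒ $8
  target = base 0x21c8 + off 0x00 + 4 + imm 8 = 0x21d4

0x21d4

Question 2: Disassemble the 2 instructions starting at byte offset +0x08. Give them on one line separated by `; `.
off 0x08: read 3c c7 6b 85 as little → 0x856bc73c
  top 5b → 0x10 → subi [RI]
  rd@[26:24]=0x5 ⇒ x5
  imm@[23:0]=0x6bc73c ⇒ $7063356
off 0x0c: read 08 8f 0b 80 as little → 0x800b8f08
  top 5b → 0x10 → subi [RI]
  rd@[26:24]=0x0 ⇒ x0
  imm@[23:0]=0xb8f08 ⇒ $757512

subi x5, $7063356; subi x0, $757512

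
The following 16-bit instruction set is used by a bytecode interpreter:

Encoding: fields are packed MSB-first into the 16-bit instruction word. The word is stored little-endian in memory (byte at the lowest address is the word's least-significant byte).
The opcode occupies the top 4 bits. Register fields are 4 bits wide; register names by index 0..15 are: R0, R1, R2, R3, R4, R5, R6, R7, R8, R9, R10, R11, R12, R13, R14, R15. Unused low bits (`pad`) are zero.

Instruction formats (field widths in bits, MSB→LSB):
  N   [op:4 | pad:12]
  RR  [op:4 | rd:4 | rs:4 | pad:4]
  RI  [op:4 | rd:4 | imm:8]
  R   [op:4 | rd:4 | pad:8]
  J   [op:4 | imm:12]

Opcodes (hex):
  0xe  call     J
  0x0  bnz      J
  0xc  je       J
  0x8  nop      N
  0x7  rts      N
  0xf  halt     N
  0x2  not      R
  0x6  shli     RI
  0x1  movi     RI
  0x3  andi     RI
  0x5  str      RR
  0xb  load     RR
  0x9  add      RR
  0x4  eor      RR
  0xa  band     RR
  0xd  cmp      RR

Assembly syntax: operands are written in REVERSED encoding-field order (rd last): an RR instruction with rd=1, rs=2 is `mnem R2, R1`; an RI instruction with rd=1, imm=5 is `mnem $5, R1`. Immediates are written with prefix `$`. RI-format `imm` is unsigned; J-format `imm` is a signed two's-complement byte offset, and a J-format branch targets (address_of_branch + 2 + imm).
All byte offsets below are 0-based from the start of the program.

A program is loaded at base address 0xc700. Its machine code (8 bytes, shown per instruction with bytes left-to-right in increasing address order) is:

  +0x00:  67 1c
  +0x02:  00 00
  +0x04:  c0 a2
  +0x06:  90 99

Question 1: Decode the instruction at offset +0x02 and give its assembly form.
off 0x02: read 00 00 as little → 0x0000
  op=0x0000>>12=0x0 ⇒ bnz (J)
  [11:0] imm=0 = $0

bnz $0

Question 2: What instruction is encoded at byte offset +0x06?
off 0x06: read 90 99 as little → 0x9990
  op=0x9990>>12=0x9 ⇒ add (RR)
  rd@[11:8]=0x9 ⇒ R9
  rs@[7:4]=0x9 ⇒ R9

add R9, R9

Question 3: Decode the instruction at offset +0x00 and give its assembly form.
[00] 67 1c → 0x1c67
  top 4b → 0x1 → movi [RI]
  rd: (w>>8)&0xf=0xc → R12
  imm: (w>>0)&0xff=0x67 → $103

movi $103, R12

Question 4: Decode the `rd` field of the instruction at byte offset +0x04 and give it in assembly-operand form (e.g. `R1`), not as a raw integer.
R2

[04] c0 a2 → 0xa2c0
  op=0xa2c0>>12=0xa ⇒ band (RR)
  [11:8] rd=2 = R2
  [7:4] rs=12 = R12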